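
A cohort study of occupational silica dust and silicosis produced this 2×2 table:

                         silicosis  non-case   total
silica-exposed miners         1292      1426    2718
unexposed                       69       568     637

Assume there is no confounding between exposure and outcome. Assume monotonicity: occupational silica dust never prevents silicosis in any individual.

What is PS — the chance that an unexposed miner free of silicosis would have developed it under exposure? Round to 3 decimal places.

PS ≈ 0.412

p₁ = P(outcome | exposed) = 1292/2718 = 0.47535
p₀ = P(outcome | unexposed) = 69/637 = 0.10832
Under exogeneity and monotonicity, PS = (p₁ − p₀) / (1 − p₀).
PS = (0.47535 − 0.10832) / (1 − 0.10832) = 0.36703 / 0.89168 ≈ 0.4116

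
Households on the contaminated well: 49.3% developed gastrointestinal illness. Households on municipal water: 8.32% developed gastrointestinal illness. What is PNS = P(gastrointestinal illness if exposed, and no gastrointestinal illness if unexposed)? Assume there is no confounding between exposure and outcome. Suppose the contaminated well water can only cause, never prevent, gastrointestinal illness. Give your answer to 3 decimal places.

PNS ≈ 0.410

p₁ = 0.493, p₀ = 0.0832.
Under exogeneity and monotonicity, PNS = p₁ − p₀.
PNS = 0.493 − 0.0832 = 0.4098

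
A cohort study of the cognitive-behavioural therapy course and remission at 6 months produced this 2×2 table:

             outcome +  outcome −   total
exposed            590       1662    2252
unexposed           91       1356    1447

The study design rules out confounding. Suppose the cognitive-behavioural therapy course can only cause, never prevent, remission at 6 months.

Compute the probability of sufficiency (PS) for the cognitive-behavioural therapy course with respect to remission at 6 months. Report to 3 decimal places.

PS ≈ 0.212

p₁ = P(outcome | exposed) = 590/2252 = 0.26199
p₀ = P(outcome | unexposed) = 91/1447 = 0.062889
Under exogeneity and monotonicity, PS = (p₁ − p₀)/(1 − p₀).
PS = (0.26199 − 0.062889) / 0.93711 ≈ 0.2125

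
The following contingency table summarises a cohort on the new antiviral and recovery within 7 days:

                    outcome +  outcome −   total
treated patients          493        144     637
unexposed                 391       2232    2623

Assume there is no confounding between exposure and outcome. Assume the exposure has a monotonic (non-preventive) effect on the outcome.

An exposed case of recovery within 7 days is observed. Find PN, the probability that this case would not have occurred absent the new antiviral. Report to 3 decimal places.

p₁ = P(outcome | exposed) = 493/637 = 0.77394
p₀ = P(outcome | unexposed) = 391/2623 = 0.14907
Under exogeneity and monotonicity, PN = (p₁ − p₀) / p₁.
PN = (0.77394 − 0.14907) / 0.77394 = 0.62487 / 0.77394 ≈ 0.8074

PN ≈ 0.807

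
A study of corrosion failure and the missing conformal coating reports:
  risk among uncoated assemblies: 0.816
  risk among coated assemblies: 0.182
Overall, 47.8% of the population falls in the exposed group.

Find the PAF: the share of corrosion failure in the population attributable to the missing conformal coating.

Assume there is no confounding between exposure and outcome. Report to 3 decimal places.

Let p₁ = 0.816, p₀ = 0.182.
Overall risk P(Y=1) = π·p₁ + (1−π)·p₀ = 0.478×0.816 + 0.522×0.182 = 0.48505.
Under exogeneity, PAF = [P(Y=1) − p₀] / P(Y=1).
PAF = (0.48505 − 0.182) / 0.48505 ≈ 0.6248

PAF ≈ 0.625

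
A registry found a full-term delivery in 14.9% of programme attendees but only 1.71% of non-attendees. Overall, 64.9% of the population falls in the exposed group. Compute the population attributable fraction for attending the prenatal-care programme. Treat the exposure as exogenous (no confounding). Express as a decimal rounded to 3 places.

PAF ≈ 0.834

p₁ = 0.149, p₀ = 0.0171.
Overall risk P(Y=1) = π·p₁ + (1−π)·p₀ = 0.649×0.149 + 0.351×0.0171 = 0.1027.
Under exogeneity, PAF = [P(Y=1) − p₀] / P(Y=1).
PAF = (0.1027 − 0.0171) / 0.1027 ≈ 0.8335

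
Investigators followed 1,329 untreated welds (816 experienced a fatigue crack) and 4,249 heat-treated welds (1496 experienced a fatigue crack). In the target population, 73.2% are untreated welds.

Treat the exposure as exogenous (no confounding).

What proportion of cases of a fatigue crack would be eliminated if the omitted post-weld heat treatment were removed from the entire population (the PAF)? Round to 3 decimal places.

PAF ≈ 0.353

p₁ = P(outcome | exposed) = 816/1329 = 0.614
p₀ = P(outcome | unexposed) = 1496/4249 = 0.35208
Overall risk P(Y=1) = π·p₁ + (1−π)·p₀ = 0.732×0.614 + 0.268×0.35208 = 0.5438.
Under exogeneity, PAF = [P(Y=1) − p₀] / P(Y=1).
PAF = (0.5438 − 0.35208) / 0.5438 ≈ 0.3526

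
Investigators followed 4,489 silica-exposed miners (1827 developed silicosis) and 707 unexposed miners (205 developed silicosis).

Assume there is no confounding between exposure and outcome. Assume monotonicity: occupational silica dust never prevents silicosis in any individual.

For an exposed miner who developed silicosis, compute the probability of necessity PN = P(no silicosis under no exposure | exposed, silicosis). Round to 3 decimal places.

PN ≈ 0.288

p₁ = P(outcome | exposed) = 1827/4489 = 0.40699
p₀ = P(outcome | unexposed) = 205/707 = 0.28996
Under exogeneity and monotonicity, PN = (p₁ − p₀) / p₁.
PN = (0.40699 − 0.28996) / 0.40699 = 0.11704 / 0.40699 ≈ 0.2876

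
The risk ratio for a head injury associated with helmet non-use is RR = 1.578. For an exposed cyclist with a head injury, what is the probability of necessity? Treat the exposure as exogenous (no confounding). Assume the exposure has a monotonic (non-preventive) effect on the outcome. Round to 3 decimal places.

Under exogeneity and monotonicity, PN = (RR − 1) / RR = 1 − 1/RR.
PN = (1.578 − 1) / 1.578 = 0.578 / 1.578 ≈ 0.3663

PN ≈ 0.366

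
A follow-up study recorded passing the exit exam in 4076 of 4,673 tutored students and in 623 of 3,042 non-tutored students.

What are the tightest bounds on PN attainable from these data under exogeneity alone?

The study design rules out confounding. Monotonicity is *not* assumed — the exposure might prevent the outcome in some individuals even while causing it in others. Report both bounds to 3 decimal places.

0.765 ≤ PN ≤ 0.912

p₁ = P(outcome | exposed) = 4076/4673 = 0.87224
p₀ = P(outcome | unexposed) = 623/3042 = 0.2048
Under exogeneity alone the bounds on PN are max{0,(p₁−p₀)/p₁} ≤ PN ≤ min{1,(1−p₀)/p₁}.
  lower = (p₁ − p₀)/p₁ = 0.66745 / 0.87224 ≈ 0.7652
  upper = min{1, (1 − p₀)/p₁} = 0.7952 / 0.87224 ≈ 0.9117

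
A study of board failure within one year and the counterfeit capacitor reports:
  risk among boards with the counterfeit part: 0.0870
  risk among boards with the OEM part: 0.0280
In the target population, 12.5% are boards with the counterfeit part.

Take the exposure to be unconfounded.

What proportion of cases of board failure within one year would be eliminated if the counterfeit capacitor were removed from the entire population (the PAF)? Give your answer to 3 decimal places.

PAF ≈ 0.208

Let p₁ = 0.087, p₀ = 0.028.
Overall risk P(Y=1) = π·p₁ + (1−π)·p₀ = 0.125×0.087 + 0.875×0.028 = 0.035375.
Under exogeneity, PAF = [P(Y=1) − p₀] / P(Y=1).
PAF = (0.035375 − 0.028) / 0.035375 ≈ 0.2085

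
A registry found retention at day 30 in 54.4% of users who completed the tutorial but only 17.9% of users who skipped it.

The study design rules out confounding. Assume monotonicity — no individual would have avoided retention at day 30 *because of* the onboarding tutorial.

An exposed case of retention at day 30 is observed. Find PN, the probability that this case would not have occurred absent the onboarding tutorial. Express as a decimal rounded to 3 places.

PN ≈ 0.671

p₁ = 0.544, p₀ = 0.179.
Under exogeneity and monotonicity, PN = (p₁ − p₀) / p₁.
PN = (0.544 − 0.179) / 0.544 = 0.365 / 0.544 ≈ 0.6710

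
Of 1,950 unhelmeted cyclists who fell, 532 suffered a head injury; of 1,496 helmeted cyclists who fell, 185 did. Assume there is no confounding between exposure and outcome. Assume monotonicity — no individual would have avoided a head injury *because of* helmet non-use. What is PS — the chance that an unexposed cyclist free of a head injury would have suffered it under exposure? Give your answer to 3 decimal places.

PS ≈ 0.170

p₁ = P(outcome | exposed) = 532/1950 = 0.27282
p₀ = P(outcome | unexposed) = 185/1496 = 0.12366
Under exogeneity and monotonicity, PS = (p₁ − p₀) / (1 − p₀).
PS = (0.27282 − 0.12366) / (1 − 0.12366) = 0.14916 / 0.87634 ≈ 0.1702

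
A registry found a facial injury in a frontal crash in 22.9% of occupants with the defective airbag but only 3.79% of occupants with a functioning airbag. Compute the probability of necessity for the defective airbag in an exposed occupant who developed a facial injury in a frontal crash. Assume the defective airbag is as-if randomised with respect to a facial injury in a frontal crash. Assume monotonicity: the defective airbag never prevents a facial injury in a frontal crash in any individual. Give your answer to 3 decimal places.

p₁ = 0.229, p₀ = 0.0379.
Under exogeneity and monotonicity, PN = (p₁ − p₀) / p₁.
PN = (0.229 − 0.0379) / 0.229 = 0.1911 / 0.229 ≈ 0.8345

PN ≈ 0.834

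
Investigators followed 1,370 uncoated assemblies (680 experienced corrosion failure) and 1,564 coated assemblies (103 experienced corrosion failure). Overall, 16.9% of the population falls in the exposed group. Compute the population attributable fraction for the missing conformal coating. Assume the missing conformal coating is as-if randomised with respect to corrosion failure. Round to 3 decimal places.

p₁ = P(outcome | exposed) = 680/1370 = 0.49635
p₀ = P(outcome | unexposed) = 103/1564 = 0.065857
Overall risk P(Y=1) = π·p₁ + (1−π)·p₀ = 0.169×0.49635 + 0.831×0.065857 = 0.13861.
Under exogeneity, PAF = [P(Y=1) − p₀] / P(Y=1).
PAF = (0.13861 − 0.065857) / 0.13861 ≈ 0.5249

PAF ≈ 0.525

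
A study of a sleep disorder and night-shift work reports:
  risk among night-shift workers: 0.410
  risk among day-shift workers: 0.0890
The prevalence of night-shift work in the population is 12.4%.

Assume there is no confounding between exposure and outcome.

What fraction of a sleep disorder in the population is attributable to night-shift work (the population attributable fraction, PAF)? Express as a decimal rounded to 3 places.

Let p₁ = 0.41, p₀ = 0.089.
Overall risk P(Y=1) = π·p₁ + (1−π)·p₀ = 0.124×0.41 + 0.876×0.089 = 0.1288.
Under exogeneity, PAF = [P(Y=1) − p₀] / P(Y=1).
PAF = (0.1288 − 0.089) / 0.1288 ≈ 0.3090

PAF ≈ 0.309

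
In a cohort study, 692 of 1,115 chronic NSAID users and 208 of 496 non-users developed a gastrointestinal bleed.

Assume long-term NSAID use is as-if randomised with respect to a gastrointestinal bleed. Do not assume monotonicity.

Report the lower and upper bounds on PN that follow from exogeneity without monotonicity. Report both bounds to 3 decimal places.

p₁ = P(outcome | exposed) = 692/1115 = 0.62063
p₀ = P(outcome | unexposed) = 208/496 = 0.41935
Under exogeneity alone the bounds on PN are max{0,(p₁−p₀)/p₁} ≤ PN ≤ min{1,(1−p₀)/p₁}.
  lower = (p₁ − p₀)/p₁ = 0.20127 / 0.62063 ≈ 0.3243
  upper = min{1, (1 − p₀)/p₁} = 0.58065 / 0.62063 ≈ 0.9356

0.324 ≤ PN ≤ 0.936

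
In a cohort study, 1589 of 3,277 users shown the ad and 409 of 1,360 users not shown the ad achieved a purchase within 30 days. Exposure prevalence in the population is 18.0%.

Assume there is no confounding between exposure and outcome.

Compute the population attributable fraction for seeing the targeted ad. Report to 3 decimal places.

PAF ≈ 0.099

p₁ = P(outcome | exposed) = 1589/3277 = 0.48489
p₀ = P(outcome | unexposed) = 409/1360 = 0.30074
Overall risk P(Y=1) = π·p₁ + (1−π)·p₀ = 0.18×0.48489 + 0.82×0.30074 = 0.33388.
Under exogeneity, PAF = [P(Y=1) − p₀] / P(Y=1).
PAF = (0.33388 − 0.30074) / 0.33388 ≈ 0.0993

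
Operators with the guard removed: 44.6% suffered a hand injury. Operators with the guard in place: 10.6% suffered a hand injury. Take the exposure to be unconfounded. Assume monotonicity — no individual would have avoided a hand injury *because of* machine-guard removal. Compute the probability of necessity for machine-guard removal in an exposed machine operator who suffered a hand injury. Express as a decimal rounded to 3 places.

PN ≈ 0.762

p₁ = 0.446, p₀ = 0.106.
Under exogeneity and monotonicity, PN = (p₁ − p₀) / p₁.
PN = (0.446 − 0.106) / 0.446 = 0.34 / 0.446 ≈ 0.7623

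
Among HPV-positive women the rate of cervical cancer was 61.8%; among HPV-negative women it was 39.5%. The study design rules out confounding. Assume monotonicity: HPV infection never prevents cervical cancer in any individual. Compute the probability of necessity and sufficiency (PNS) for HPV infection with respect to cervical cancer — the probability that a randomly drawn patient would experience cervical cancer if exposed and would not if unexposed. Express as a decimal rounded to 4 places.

p₁ = 0.618, p₀ = 0.395.
Under exogeneity and monotonicity, PNS = p₁ − p₀.
PNS = 0.618 − 0.395 = 0.223

PNS ≈ 0.2230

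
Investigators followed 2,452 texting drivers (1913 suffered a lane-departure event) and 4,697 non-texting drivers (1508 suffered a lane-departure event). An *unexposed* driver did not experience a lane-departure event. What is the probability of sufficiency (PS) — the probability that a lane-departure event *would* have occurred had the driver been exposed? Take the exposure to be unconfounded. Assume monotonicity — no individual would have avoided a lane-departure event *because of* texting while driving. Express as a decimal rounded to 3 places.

PS ≈ 0.676

p₁ = P(outcome | exposed) = 1913/2452 = 0.78018
p₀ = P(outcome | unexposed) = 1508/4697 = 0.32106
Under exogeneity and monotonicity, PS = (p₁ − p₀) / (1 − p₀).
PS = (0.78018 − 0.32106) / (1 − 0.32106) = 0.45912 / 0.67894 ≈ 0.6762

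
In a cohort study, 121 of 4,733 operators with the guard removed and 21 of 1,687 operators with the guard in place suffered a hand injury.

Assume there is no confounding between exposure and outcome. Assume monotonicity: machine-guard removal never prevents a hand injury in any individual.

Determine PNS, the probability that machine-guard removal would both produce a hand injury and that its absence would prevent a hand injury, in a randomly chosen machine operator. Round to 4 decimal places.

p₁ = P(outcome | exposed) = 121/4733 = 0.025565
p₀ = P(outcome | unexposed) = 21/1687 = 0.012448
Under exogeneity and monotonicity, PNS = p₁ − p₀.
PNS = 0.025565 − 0.012448 = 0.013117

PNS ≈ 0.0131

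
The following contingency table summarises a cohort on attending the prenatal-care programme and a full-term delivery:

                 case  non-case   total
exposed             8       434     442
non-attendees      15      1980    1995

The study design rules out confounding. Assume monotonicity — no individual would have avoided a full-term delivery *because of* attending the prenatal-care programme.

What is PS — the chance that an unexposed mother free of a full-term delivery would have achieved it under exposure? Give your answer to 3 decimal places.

PS ≈ 0.011

p₁ = P(outcome | exposed) = 8/442 = 0.0181
p₀ = P(outcome | unexposed) = 15/1995 = 0.0075188
Under exogeneity and monotonicity, PS = (p₁ − p₀)/(1 − p₀).
PS = (0.0181 − 0.0075188) / 0.99248 ≈ 0.0107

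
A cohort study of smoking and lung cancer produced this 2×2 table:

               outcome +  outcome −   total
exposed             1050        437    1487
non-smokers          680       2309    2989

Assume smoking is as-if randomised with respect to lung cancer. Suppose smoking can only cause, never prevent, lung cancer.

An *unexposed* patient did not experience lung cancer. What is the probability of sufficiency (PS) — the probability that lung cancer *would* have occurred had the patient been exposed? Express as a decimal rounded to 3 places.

p₁ = P(outcome | exposed) = 1050/1487 = 0.70612
p₀ = P(outcome | unexposed) = 680/2989 = 0.2275
Under exogeneity and monotonicity, PS = (p₁ − p₀)/(1 − p₀).
PS = (0.70612 − 0.2275) / 0.7725 ≈ 0.6196

PS ≈ 0.620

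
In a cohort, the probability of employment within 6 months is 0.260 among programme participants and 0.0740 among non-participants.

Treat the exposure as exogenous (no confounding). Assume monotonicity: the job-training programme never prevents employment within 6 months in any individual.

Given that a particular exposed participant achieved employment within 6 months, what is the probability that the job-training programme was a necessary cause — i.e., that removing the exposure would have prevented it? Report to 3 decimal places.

PN ≈ 0.715

Let p₁ = 0.26, p₀ = 0.074.
Under exogeneity and monotonicity, PN = (p₁ − p₀) / p₁.
PN = (0.26 − 0.074) / 0.26 = 0.186 / 0.26 ≈ 0.7154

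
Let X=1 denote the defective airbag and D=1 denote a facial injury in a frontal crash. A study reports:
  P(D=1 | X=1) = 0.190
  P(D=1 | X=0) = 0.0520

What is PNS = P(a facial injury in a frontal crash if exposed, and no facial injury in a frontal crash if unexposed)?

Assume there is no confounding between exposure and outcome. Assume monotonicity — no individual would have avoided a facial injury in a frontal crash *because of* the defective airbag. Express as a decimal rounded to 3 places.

Let p₁ = 0.19, p₀ = 0.052.
Under exogeneity and monotonicity, PNS = p₁ − p₀.
PNS = 0.19 − 0.052 = 0.138

PNS ≈ 0.138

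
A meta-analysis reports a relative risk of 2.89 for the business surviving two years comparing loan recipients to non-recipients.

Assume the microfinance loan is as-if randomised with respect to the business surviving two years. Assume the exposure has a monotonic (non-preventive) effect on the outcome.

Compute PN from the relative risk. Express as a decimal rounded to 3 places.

Under exogeneity and monotonicity, PN = (RR − 1) / RR = 1 − 1/RR.
PN = (2.89 − 1) / 2.89 = 1.89 / 2.89 ≈ 0.6540

PN ≈ 0.654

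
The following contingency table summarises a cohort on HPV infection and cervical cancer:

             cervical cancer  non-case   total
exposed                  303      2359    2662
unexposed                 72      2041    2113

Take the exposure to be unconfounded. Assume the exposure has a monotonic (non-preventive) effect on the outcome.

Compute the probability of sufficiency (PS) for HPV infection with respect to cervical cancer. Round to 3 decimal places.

PS ≈ 0.083

p₁ = P(outcome | exposed) = 303/2662 = 0.11382
p₀ = P(outcome | unexposed) = 72/2113 = 0.034075
Under exogeneity and monotonicity, PS = (p₁ − p₀)/(1 − p₀).
PS = (0.11382 − 0.034075) / 0.96593 ≈ 0.0826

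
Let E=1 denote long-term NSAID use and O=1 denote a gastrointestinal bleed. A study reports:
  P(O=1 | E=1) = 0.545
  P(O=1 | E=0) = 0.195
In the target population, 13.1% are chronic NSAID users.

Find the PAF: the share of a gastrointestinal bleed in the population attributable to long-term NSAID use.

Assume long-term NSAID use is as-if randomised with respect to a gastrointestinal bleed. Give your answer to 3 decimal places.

Let p₁ = 0.545, p₀ = 0.195.
Overall risk P(Y=1) = π·p₁ + (1−π)·p₀ = 0.131×0.545 + 0.869×0.195 = 0.24085.
Under exogeneity, PAF = [P(Y=1) − p₀] / P(Y=1).
PAF = (0.24085 − 0.195) / 0.24085 ≈ 0.1904

PAF ≈ 0.190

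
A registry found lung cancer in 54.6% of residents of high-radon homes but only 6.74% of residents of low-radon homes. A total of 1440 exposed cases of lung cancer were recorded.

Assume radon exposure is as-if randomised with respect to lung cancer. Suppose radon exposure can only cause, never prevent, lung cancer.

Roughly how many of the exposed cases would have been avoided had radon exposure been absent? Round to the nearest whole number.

about 1262 cases

p₁ = 0.546, p₀ = 0.0674.
PN = (p₁ − p₀)/p₁ = (0.546 − 0.0674) / 0.546 ≈ 0.87656.
Attributable cases ≈ PN × (exposed cases) = 0.87656 × 1440 ≈ 1262.24.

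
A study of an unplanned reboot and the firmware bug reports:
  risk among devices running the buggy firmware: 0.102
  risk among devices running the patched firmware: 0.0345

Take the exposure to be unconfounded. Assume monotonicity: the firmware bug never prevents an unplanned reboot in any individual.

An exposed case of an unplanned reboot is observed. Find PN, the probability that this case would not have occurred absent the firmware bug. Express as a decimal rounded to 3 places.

PN ≈ 0.662

Let p₁ = 0.102, p₀ = 0.0345.
Under exogeneity and monotonicity, PN = (p₁ − p₀) / p₁.
PN = (0.102 − 0.0345) / 0.102 = 0.0675 / 0.102 ≈ 0.6618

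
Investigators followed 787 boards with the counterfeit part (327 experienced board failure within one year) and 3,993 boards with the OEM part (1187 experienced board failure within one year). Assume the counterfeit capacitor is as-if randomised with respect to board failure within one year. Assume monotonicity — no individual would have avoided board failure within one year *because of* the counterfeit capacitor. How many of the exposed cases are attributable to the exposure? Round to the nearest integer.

about 93 cases

p₁ = P(outcome | exposed) = 327/787 = 0.4155
p₀ = P(outcome | unexposed) = 1187/3993 = 0.29727
PN = (p₁ − p₀)/p₁ = (0.4155 − 0.29727) / 0.4155 ≈ 0.28455.
Attributable cases ≈ PN × (exposed cases) = 0.28455 × 327 ≈ 93.05.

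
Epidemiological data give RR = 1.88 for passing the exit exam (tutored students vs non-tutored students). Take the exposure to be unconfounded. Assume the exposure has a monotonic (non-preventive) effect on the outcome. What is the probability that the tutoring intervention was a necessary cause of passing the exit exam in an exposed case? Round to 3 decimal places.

PN ≈ 0.468

Under exogeneity and monotonicity, PN = (RR − 1) / RR = 1 − 1/RR.
PN = (1.88 − 1) / 1.88 = 0.88 / 1.88 ≈ 0.4681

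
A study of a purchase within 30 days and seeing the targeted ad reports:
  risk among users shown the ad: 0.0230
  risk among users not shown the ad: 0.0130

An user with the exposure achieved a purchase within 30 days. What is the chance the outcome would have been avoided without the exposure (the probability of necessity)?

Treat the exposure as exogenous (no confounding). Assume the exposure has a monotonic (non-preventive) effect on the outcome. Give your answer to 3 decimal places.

Let p₁ = 0.023, p₀ = 0.013.
Under exogeneity and monotonicity, PN = (p₁ − p₀) / p₁.
PN = (0.023 − 0.013) / 0.023 = 0.01 / 0.023 ≈ 0.4348

PN ≈ 0.435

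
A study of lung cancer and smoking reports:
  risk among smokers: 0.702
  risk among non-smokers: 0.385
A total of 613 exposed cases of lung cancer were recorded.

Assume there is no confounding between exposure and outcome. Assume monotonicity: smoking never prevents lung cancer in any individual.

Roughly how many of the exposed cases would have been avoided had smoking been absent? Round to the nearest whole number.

Let p₁ = 0.702, p₀ = 0.385.
PN = (p₁ − p₀)/p₁ = (0.702 − 0.385) / 0.702 ≈ 0.45157.
Attributable cases ≈ PN × (exposed cases) = 0.45157 × 613 ≈ 276.81.

about 277 cases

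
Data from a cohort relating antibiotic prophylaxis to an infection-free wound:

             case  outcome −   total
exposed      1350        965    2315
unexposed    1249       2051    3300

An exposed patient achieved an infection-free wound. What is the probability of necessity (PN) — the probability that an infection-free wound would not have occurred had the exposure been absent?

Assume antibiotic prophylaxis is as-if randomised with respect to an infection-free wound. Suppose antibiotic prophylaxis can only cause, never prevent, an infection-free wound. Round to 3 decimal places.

p₁ = P(outcome | exposed) = 1350/2315 = 0.58315
p₀ = P(outcome | unexposed) = 1249/3300 = 0.37848
Under exogeneity and monotonicity, PN = (p₁ − p₀) / p₁.
PN = (0.58315 − 0.37848) / 0.58315 = 0.20467 / 0.58315 ≈ 0.3510

PN ≈ 0.351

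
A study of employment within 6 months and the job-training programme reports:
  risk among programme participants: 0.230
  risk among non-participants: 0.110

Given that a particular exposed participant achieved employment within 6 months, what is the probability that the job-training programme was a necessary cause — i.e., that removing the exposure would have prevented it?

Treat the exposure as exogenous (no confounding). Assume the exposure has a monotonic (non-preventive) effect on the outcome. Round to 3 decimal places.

PN ≈ 0.522

Let p₁ = 0.23, p₀ = 0.11.
Under exogeneity and monotonicity, PN = (p₁ − p₀) / p₁.
PN = (0.23 − 0.11) / 0.23 = 0.12 / 0.23 ≈ 0.5217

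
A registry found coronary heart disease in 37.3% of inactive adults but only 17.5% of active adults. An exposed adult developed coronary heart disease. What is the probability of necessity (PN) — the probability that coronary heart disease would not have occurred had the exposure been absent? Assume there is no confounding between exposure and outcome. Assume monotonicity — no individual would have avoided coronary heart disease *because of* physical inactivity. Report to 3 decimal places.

p₁ = 0.373, p₀ = 0.175.
Under exogeneity and monotonicity, PN = (p₁ − p₀) / p₁.
PN = (0.373 − 0.175) / 0.373 = 0.198 / 0.373 ≈ 0.5308

PN ≈ 0.531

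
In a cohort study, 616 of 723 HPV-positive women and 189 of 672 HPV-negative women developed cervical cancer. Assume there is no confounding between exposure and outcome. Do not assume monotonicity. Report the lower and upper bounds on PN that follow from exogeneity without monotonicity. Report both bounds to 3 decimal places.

p₁ = P(outcome | exposed) = 616/723 = 0.85201
p₀ = P(outcome | unexposed) = 189/672 = 0.28125
Under exogeneity alone the bounds on PN are max{0,(p₁−p₀)/p₁} ≤ PN ≤ min{1,(1−p₀)/p₁}.
  lower = (p₁ − p₀)/p₁ = 0.57076 / 0.85201 ≈ 0.6699
  upper = min{1, (1 − p₀)/p₁} = 0.71875 / 0.85201 ≈ 0.8436

0.670 ≤ PN ≤ 0.844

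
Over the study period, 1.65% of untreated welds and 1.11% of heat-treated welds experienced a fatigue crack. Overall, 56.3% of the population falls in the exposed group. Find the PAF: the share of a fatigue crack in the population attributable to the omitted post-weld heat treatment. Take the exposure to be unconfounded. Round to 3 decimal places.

PAF ≈ 0.215

p₁ = 0.0165, p₀ = 0.0111.
Overall risk P(Y=1) = π·p₁ + (1−π)·p₀ = 0.563×0.0165 + 0.437×0.0111 = 0.01414.
Under exogeneity, PAF = [P(Y=1) − p₀] / P(Y=1).
PAF = (0.01414 − 0.0111) / 0.01414 ≈ 0.2150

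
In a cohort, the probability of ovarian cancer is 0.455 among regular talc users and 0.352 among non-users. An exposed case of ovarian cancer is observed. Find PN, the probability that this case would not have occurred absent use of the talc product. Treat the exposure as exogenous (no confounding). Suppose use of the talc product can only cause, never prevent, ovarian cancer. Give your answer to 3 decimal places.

PN ≈ 0.226

Let p₁ = 0.455, p₀ = 0.352.
Under exogeneity and monotonicity, PN = (p₁ − p₀) / p₁.
PN = (0.455 − 0.352) / 0.455 = 0.103 / 0.455 ≈ 0.2264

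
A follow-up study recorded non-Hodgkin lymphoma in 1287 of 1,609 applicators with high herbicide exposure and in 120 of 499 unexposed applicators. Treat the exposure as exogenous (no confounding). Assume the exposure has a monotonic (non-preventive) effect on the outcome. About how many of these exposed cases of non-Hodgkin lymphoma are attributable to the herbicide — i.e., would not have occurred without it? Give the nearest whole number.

p₁ = P(outcome | exposed) = 1287/1609 = 0.79988
p₀ = P(outcome | unexposed) = 120/499 = 0.24048
PN = (p₁ − p₀)/p₁ = (0.79988 − 0.24048) / 0.79988 ≈ 0.69935.
Attributable cases ≈ PN × (exposed cases) = 0.69935 × 1287 ≈ 900.07.

about 900 cases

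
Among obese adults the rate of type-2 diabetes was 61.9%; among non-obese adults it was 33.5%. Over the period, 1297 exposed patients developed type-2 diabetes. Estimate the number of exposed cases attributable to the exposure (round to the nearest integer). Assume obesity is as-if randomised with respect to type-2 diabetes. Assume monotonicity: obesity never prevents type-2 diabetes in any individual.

p₁ = 0.619, p₀ = 0.335.
PN = (p₁ − p₀)/p₁ = (0.619 − 0.335) / 0.619 ≈ 0.45880.
Attributable cases ≈ PN × (exposed cases) = 0.45880 × 1297 ≈ 595.07.

about 595 cases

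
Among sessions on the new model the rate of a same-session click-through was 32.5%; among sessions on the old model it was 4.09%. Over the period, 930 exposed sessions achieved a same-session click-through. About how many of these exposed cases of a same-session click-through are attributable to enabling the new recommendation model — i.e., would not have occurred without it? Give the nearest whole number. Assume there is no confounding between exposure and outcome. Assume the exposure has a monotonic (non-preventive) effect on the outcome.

p₁ = 0.325, p₀ = 0.0409.
PN = (p₁ − p₀)/p₁ = (0.325 − 0.0409) / 0.325 ≈ 0.87415.
Attributable cases ≈ PN × (exposed cases) = 0.87415 × 930 ≈ 812.96.

about 813 cases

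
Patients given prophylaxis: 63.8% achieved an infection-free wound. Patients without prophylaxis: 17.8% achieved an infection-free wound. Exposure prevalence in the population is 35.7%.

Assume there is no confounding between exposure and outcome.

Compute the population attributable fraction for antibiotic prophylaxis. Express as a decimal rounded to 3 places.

p₁ = 0.638, p₀ = 0.178.
Overall risk P(Y=1) = π·p₁ + (1−π)·p₀ = 0.357×0.638 + 0.643×0.178 = 0.34222.
Under exogeneity, PAF = [P(Y=1) − p₀] / P(Y=1).
PAF = (0.34222 − 0.178) / 0.34222 ≈ 0.4799

PAF ≈ 0.480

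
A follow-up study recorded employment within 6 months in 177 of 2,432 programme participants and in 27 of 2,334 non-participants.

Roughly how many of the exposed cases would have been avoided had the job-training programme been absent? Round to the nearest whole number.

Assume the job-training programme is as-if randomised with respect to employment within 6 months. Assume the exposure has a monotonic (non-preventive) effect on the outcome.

about 149 cases

p₁ = P(outcome | exposed) = 177/2432 = 0.07278
p₀ = P(outcome | unexposed) = 27/2334 = 0.011568
PN = (p₁ − p₀)/p₁ = (0.07278 − 0.011568) / 0.07278 ≈ 0.84105.
Attributable cases ≈ PN × (exposed cases) = 0.84105 × 177 ≈ 148.87.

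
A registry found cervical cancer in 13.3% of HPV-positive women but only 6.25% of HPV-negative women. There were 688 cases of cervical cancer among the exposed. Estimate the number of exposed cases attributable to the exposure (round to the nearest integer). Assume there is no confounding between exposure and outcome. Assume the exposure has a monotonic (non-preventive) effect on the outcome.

about 365 cases

p₁ = 0.133, p₀ = 0.0625.
PN = (p₁ − p₀)/p₁ = (0.133 − 0.0625) / 0.133 ≈ 0.53008.
Attributable cases ≈ PN × (exposed cases) = 0.53008 × 688 ≈ 364.69.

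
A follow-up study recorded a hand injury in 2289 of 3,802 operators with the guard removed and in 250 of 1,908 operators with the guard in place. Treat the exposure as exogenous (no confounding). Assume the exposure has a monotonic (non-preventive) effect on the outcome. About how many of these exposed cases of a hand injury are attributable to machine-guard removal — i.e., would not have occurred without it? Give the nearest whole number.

about 1791 cases

p₁ = P(outcome | exposed) = 2289/3802 = 0.60205
p₀ = P(outcome | unexposed) = 250/1908 = 0.13103
PN = (p₁ − p₀)/p₁ = (0.60205 − 0.13103) / 0.60205 ≈ 0.78237.
Attributable cases ≈ PN × (exposed cases) = 0.78237 × 2289 ≈ 1790.83.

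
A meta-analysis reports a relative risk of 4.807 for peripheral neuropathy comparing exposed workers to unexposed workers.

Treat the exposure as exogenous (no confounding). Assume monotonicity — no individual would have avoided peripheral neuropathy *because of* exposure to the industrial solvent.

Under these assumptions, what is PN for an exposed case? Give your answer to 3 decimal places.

Under exogeneity and monotonicity, PN = (RR − 1) / RR = 1 − 1/RR.
PN = (4.807 − 1) / 4.807 = 3.807 / 4.807 ≈ 0.7920

PN ≈ 0.792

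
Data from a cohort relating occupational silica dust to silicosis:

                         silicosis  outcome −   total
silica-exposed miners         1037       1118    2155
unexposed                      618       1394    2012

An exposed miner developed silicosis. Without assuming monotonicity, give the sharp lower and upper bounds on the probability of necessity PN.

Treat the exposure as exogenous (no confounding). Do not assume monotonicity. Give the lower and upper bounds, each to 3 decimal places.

p₁ = P(outcome | exposed) = 1037/2155 = 0.48121
p₀ = P(outcome | unexposed) = 618/2012 = 0.30716
Under exogeneity alone the bounds on PN are max{0,(p₁−p₀)/p₁} ≤ PN ≤ min{1,(1−p₀)/p₁}.
  lower = (p₁ − p₀)/p₁ = 0.17405 / 0.48121 ≈ 0.3617
  upper = min{1, (1 − p₀)/p₁} = 0.69284 / 0.48121 ≈ 1.4398 → capped at 1

0.362 ≤ PN ≤ 1.000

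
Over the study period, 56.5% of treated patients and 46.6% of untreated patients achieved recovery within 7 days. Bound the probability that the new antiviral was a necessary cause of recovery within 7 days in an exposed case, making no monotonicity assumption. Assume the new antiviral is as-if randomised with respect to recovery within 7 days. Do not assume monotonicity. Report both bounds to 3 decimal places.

p₁ = 0.565, p₀ = 0.466.
Under exogeneity alone the bounds on PN are max{0,(p₁−p₀)/p₁} ≤ PN ≤ min{1,(1−p₀)/p₁}.
  lower = (p₁ − p₀)/p₁ = 0.099 / 0.565 ≈ 0.1752
  upper = min{1, (1 − p₀)/p₁} = 0.534 / 0.565 ≈ 0.9451

0.175 ≤ PN ≤ 0.945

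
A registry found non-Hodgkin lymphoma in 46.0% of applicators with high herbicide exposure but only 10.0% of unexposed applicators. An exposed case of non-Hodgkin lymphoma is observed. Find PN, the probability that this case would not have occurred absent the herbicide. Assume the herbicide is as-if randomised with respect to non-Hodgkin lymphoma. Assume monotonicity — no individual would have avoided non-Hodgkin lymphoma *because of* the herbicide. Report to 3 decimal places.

PN ≈ 0.783

p₁ = 0.46, p₀ = 0.1.
Under exogeneity and monotonicity, PN = (p₁ − p₀) / p₁.
PN = (0.46 − 0.1) / 0.46 = 0.36 / 0.46 ≈ 0.7826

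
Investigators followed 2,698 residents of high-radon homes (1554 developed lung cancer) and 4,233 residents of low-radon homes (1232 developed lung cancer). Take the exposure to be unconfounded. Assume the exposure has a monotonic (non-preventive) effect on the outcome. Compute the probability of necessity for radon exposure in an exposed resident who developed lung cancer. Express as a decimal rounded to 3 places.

PN ≈ 0.495

p₁ = P(outcome | exposed) = 1554/2698 = 0.57598
p₀ = P(outcome | unexposed) = 1232/4233 = 0.29105
Under exogeneity and monotonicity, PN = (p₁ − p₀) / p₁.
PN = (0.57598 − 0.29105) / 0.57598 = 0.28494 / 0.57598 ≈ 0.4947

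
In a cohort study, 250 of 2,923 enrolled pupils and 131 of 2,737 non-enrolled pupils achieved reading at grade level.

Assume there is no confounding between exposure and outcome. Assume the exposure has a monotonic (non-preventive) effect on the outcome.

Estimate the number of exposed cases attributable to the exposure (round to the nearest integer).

about 110 cases

p₁ = P(outcome | exposed) = 250/2923 = 0.085529
p₀ = P(outcome | unexposed) = 131/2737 = 0.047863
PN = (p₁ − p₀)/p₁ = (0.085529 − 0.047863) / 0.085529 ≈ 0.44039.
Attributable cases ≈ PN × (exposed cases) = 0.44039 × 250 ≈ 110.10.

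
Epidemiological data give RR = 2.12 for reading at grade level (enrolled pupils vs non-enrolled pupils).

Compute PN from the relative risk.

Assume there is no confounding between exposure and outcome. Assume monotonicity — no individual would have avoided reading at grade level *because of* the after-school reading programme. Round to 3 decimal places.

Under exogeneity and monotonicity, PN = (RR − 1) / RR = 1 − 1/RR.
PN = (2.12 − 1) / 2.12 = 1.12 / 2.12 ≈ 0.5283

PN ≈ 0.528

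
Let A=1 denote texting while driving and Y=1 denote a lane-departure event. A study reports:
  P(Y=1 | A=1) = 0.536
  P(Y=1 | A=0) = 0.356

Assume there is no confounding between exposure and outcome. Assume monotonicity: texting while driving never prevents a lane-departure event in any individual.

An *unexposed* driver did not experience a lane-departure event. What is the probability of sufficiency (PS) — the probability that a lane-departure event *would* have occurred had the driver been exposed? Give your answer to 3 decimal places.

Let p₁ = 0.536, p₀ = 0.356.
Under exogeneity and monotonicity, PS = (p₁ − p₀) / (1 − p₀).
PS = (0.536 − 0.356) / (1 − 0.356) = 0.18 / 0.644 ≈ 0.2795

PS ≈ 0.280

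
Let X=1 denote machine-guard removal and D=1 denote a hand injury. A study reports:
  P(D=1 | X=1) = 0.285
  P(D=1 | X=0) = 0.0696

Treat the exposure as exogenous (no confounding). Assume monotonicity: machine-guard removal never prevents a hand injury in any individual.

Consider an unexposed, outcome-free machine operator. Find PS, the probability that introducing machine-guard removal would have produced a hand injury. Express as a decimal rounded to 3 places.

PS ≈ 0.232

Let p₁ = 0.285, p₀ = 0.0696.
Under exogeneity and monotonicity, PS = (p₁ − p₀) / (1 − p₀).
PS = (0.285 − 0.0696) / (1 − 0.0696) = 0.2154 / 0.9304 ≈ 0.2315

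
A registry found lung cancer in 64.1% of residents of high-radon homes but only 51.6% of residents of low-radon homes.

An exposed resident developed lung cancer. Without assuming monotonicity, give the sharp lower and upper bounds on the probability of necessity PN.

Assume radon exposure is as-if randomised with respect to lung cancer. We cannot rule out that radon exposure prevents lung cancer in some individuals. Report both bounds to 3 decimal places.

0.195 ≤ PN ≤ 0.755

p₁ = 0.641, p₀ = 0.516.
Under exogeneity alone the bounds on PN are max{0,(p₁−p₀)/p₁} ≤ PN ≤ min{1,(1−p₀)/p₁}.
  lower = (p₁ − p₀)/p₁ = 0.125 / 0.641 ≈ 0.1950
  upper = min{1, (1 − p₀)/p₁} = 0.484 / 0.641 ≈ 0.7551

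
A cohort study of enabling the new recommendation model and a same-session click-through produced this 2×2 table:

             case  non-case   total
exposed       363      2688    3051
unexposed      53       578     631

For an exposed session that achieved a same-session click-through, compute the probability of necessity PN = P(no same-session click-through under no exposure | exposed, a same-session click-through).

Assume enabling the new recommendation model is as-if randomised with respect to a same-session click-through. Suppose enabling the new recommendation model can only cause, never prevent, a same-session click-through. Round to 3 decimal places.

p₁ = P(outcome | exposed) = 363/3051 = 0.11898
p₀ = P(outcome | unexposed) = 53/631 = 0.083994
Under exogeneity and monotonicity, PN = (p₁ − p₀)/p₁.
PN = (0.11898 − 0.083994) / 0.11898 ≈ 0.2940

PN ≈ 0.294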